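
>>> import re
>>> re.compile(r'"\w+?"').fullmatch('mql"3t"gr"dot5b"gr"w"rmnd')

For `fullmatch`, every character of the input must be accounted for by the pattern.
Here the string isn't matched end-to-end, so the call returns None.

None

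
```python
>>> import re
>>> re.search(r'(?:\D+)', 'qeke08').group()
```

'qeke'

Pattern: one or more of a non-digit (non-capturing group).
Unlike `match`, `search` isn't anchored — it looks for the pattern anywhere in the string.
The match spans [0:4] → 'qeke'.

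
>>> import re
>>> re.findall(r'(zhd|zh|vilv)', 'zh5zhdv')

['zh', 'zhd']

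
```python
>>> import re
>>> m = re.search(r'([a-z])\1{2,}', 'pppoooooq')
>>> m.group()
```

'ppp'

`\1` is not a pattern — it's the concrete string captured by group 1, re-applied verbatim.
Unlike `match`, `search` isn't anchored — it looks for the pattern anywhere in the string.
The match spans [0:3] → 'ppp'.
Captured: group 1 = 'p'.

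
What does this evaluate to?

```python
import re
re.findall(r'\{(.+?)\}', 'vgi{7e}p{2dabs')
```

['7e']

Matches: at [3:7] match '{7e}', group 1 = '7e'.
With a single group, `findall` returns only what that group captured — 1 item.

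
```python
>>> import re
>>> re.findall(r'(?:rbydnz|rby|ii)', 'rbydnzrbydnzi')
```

['rbydnz', 'rbydnz']

The regex engine tests alternatives in the order written; an earlier branch that matches wins even if a later one would match more.
With no groups in the pattern, `findall` gives back each whole match — 2 here.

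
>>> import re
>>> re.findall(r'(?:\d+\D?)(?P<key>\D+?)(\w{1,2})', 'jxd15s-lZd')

The pattern matches one or more of a digit, then optionally a non-digit (non-capturing group); then one or more of a non-digit (lazy) (captured as 'key'); then 1 to 2 of a word character (captured).
Because the quantifier is non-greedy, it stops expanding at the earliest point where the rest of the pattern can succeed.
Walking the string: at [3:9] match '15s-lZ', groups = ('-', 'lZ').
2 groups means the one result is a tuple of 2 captured strings — 1 here.

[('-', 'lZ')]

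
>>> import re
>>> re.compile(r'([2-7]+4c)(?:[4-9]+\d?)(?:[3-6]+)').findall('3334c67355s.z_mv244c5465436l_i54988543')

Pattern: one or more of a character in [2-7], then the literal '4c' (captured); then one or more of a character in [4-9], then optionally a digit (non-capturing group); then one or more of a character in [3-6] (non-capturing group).
`findall` collects group 1 from each match (2 total).

['3334c', '244c']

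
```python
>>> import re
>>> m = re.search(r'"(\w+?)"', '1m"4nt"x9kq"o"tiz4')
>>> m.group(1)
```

'4nt'

The match spans [2:7] → '"4nt"'.
Captured: group 1 = '4nt'.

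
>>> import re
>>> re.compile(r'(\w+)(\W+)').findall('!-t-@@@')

[('t', '-@@@')]

This matches one or more of a word character (captured); then one or more of a non-word character (captured).
Matches: at [2:7] match 't-@@@', groups = ('t', '-@@@').
With 2 capturing groups, `findall` returns a 2-tuple per match.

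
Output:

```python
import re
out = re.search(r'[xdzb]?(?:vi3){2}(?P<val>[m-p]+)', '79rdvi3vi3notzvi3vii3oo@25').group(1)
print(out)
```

Pattern: optionally one of [xdzb], then the literal 'vi3' repeated 2 times; then one or more of a character in [m-p] (captured as 'val').
`re.search` tries every starting position until one works.
The match spans [3:12] → 'dvi3vi3no'.
Captured: group 1 = 'no'.

no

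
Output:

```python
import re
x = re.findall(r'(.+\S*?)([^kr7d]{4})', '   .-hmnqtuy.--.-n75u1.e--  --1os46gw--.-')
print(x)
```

The pattern matches one or more of any character, then zero or more of a non-whitespace character (lazy) (captured); then exactly 4 of any character except [kr7d] (captured).
Walking the string: at [0:41] match '   .-hmnqtuy.--.-n75u1.e--  --1os46gw--.-', groups = ('   .-hmnqtuy.--.-n75u1.e--  --1os46gw', '--.-').
With 2 capturing groups, `findall` returns a 2-tuple per match.

[('   .-hmnqtuy.--.-n75u1.e--  --1os46gw', '--.-')]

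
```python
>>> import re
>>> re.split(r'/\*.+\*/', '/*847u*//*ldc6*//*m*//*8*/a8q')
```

['', 'a8q']

The string is cut at each match, leaving 2 pieces.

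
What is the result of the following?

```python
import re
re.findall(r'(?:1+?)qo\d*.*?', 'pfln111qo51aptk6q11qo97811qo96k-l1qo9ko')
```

['111qo51', '11qo97811', '1qo9']

The pattern matches one or more of a literal '1' (lazy) (non-capturing group); then the literal 'qo', then zero or more of a digit, then zero or more of any character (lazy).
Scanning left to right: at [4:11] → '111qo51'; at [17:26] → '11qo97811'; at [33:37] → '1qo9'.
`findall` yields the raw match text (3 of them) because the pattern has no groups.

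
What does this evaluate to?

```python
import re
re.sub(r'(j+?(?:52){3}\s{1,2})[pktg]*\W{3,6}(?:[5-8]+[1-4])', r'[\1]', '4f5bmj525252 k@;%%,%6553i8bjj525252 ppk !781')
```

'4f5bm[j525252 ]i8bjj525252 ppk !781'

The pattern matches one or more of the literal 'j' (lazy), then the literal '52' repeated 3 times, then 1 to 2 of whitespace (captured); then zero or more of one of [pktg], then 3 to 6 of a non-word character; then one or more of a character in [5-8], then a character in [1-4] (non-capturing group).
`\1` in the replacement pulls in group 1's text for each match.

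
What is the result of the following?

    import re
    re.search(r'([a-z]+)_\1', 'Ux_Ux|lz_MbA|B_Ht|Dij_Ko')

None

A backreference is literal: `\1` must see the identical characters the first group matched.
`re.search` tries every starting position until one works.
Here the pattern never matches, so the call returns None.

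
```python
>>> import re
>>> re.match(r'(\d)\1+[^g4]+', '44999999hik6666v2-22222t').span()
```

(0, 24)

A backreference is literal: `\1` must see the identical characters the first group matched.
`re.match` only tries the pattern at the start of the string.
The match spans [0:24] → '44999999hik6666v2-22222t'.
Captured: group 1 = '4'.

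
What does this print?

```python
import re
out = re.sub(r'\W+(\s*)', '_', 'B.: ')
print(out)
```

B_

This matches one or more of a non-word character; then zero or more of whitespace (captured).
Matches: at [1:4] → '.: '.
`sub` substitutes '_' at each match site.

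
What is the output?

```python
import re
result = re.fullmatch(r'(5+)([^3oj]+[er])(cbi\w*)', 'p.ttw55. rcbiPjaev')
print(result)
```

The pattern matches one or more of a literal '5' (captured); then one or more of any character except [3oj], then one of [er] (captured); then the literal 'cbi', then zero or more of a word character (captured).
`fullmatch` succeeds only if the pattern covers the string from start to end.
Here the string isn't matched end-to-end, so the call returns None.

None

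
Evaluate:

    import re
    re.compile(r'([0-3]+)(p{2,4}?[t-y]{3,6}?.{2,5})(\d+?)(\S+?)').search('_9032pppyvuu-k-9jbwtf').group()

Pattern: one or more of a character in [0-3] (captured); then 2 to 4 of the literal 'p' (lazy), then 3 to 6 of a character in [t-y] (lazy), then 2 to 5 of any character (captured); then one or more of a digit (lazy) (captured); then one or more of a non-whitespace character (lazy) (captured).
Lazy quantifiers expand one character at a time until the remainder of the pattern can match.
`re.search` scans for the first position where the pattern succeeds.
The match spans [2:17] → '032pppyvuu-k-9j'.
Captured: group 1 = '032', group 2 = 'pppyvuu-k-', group 3 = '9', group 4 = 'j'.

'032pppyvuu-k-9j'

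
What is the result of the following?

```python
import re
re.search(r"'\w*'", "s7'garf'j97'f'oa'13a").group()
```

"'garf'"

The match spans [2:8] → "'garf'".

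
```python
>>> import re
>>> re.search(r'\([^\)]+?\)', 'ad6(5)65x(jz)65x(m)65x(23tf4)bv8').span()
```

Unlike `match`, `search` isn't anchored — it looks for the pattern anywhere in the string.
The match spans [3:6] → '(5)'.

(3, 6)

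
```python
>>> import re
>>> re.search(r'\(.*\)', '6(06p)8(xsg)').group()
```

'(06p)8(xsg)'

Unlike `match`, `search` isn't anchored — it looks for the pattern anywhere in the string.
The match spans [1:12] → '(06p)8(xsg)'.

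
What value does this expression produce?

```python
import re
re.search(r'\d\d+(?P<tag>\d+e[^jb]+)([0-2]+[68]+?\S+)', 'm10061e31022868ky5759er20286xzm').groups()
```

This matches a digit; then one or more of a digit; then one or more of a digit, then the literal 'e', then one or more of any character except [jb] (captured as 'tag'); then one or more of a character in [0-2], then one or more of one of [68] (lazy), then one or more of a non-whitespace character (captured).
`re.search` scans for the first position where the pattern succeeds.
The match spans [1:31] → '10061e31022868ky5759er20286xzm'.
Captured: group 1 = '1e31022868ky5759er20', group 2 = '286xzm'.

('1e31022868ky5759er20', '286xzm')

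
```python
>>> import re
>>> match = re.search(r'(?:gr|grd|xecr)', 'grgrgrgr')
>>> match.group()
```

'gr'

Unlike `match`, `search` isn't anchored — it looks for the pattern anywhere in the string.
The match spans [0:2] → 'gr'.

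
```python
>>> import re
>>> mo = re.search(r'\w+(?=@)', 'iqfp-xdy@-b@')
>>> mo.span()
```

(5, 8)

The `(?=…)`/`(?<=…)` assertion just peeks at neighbouring text; it doesn't advance the match position.
`search` walks the string left to right and returns the first match it finds.
The match spans [5:8] → 'xdy'.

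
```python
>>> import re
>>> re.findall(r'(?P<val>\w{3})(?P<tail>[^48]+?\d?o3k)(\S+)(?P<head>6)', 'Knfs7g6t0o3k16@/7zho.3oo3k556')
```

Pattern: exactly 3 of a word character (captured as 'val'); then one or more of any character except [48] (lazy), then optionally a digit, then the literal 'o3k' (captured as 'tail'); then one or more of a non-whitespace character (captured); then a literal '6' (captured as 'head').
Lazy quantifiers expand one character at a time until the remainder of the pattern can match.
Matches: at [0:29] match 'Knfs7g6t0o3k16@/7zho.3oo3k556', groups = ('Knf', 's7g6t0o3k', '16@/7zho.3oo3k55', '6').
Multiple groups make `findall` return tuples — one 4-tuple for the one match.

[('Knf', 's7g6t0o3k', '16@/7zho.3oo3k55', '6')]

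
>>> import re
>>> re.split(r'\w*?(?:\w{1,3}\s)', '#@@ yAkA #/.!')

The pattern matches zero or more of a word character (lazy); then 1 to 3 of a word character, then whitespace (non-capturing group).
The string is cut at each match, leaving 2 pieces.

['#@@ ', '#/.!']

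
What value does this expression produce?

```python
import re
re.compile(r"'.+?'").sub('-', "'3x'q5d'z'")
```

Lazy quantifiers expand one character at a time until the remainder of the pattern can match.
Matches: at [0:4] → "'3x'"; at [7:10] → "'z'".
Every occurrence is swapped for '-'.

'-q5d-'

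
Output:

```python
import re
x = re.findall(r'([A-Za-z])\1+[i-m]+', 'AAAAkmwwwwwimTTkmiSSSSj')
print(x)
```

The backreference `\1` re-matches whatever the first group consumed, character for character.
Matches: at [0:6] match 'AAAAkm', group 1 = 'A'; at [6:13] match 'wwwwwim', group 1 = 'w'; at [13:18] match 'TTkmi', group 1 = 'T'; at [18:23] match 'SSSSj', group 1 = 'S'.
Because there's exactly one group, `findall` drops the full match and keeps group 1 from each hit.

['A', 'w', 'T', 'S']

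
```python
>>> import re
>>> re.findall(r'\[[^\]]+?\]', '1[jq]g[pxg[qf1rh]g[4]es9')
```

With no groups in the pattern, `findall` gives back each whole match — 3 here.

['[jq]', '[pxg[qf1rh]', '[4]']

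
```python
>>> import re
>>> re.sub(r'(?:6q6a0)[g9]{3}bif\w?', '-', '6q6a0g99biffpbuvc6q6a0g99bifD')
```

Pattern: the literal '6q6', then the literal 'a0' (non-capturing group); then exactly 3 of one of [g9], then the literal 'bif'; then optionally a word character.
Matches: at [0:12] → '6q6a0g99biff'; at [17:29] → '6q6a0g99bifD'.
Each match is replaced by '-'.

'-pbuvc-'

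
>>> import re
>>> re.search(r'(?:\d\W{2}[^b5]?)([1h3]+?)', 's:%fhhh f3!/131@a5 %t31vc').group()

'3!/13'

With the lazy modifier that quantifier settles for the fewest repetitions that let the rest of the pattern succeed (the atoms after it are unaffected and can still be greedy).
The match spans [9:14] → '3!/13'.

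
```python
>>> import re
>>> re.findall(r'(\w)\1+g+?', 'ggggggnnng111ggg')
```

`\1` is not a pattern — it's the concrete string captured by group 1, re-applied verbatim.
Because there's exactly one group, `findall` drops the full match and keeps group 1 from each hit.

['g', 'n', '1']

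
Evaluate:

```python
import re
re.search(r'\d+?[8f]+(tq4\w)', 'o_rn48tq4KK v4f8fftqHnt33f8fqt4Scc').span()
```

Pattern: one or more of a digit (lazy); then one or more of one of [8f]; then the literal 'tq4', then a word character (captured).
`re.search` scans for the first position where the pattern succeeds.
The match spans [4:10] → '48tq4K'.
Captured: group 1 = 'tq4K'.

(4, 10)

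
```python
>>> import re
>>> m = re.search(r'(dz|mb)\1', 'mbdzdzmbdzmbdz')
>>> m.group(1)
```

The match spans [2:6] → 'dzdz'.
Captured: group 1 = 'dz'.

'dz'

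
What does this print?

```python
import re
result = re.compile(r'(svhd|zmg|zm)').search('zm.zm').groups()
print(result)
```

('zm',)

`re.search` scans for the first position where the pattern succeeds.
The match spans [0:2] → 'zm'.
Captured: group 1 = 'zm'.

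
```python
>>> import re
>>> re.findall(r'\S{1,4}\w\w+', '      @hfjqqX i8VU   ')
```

Pattern: 1 to 4 of a non-whitespace character, then a word character; then one or more of a word character.
Walking the string: at [6:13] → '@hfjqqX'; at [14:18] → 'i8VU'.
With no groups in the pattern, `findall` gives back each whole match — 2 here.

['@hfjqqX', 'i8VU']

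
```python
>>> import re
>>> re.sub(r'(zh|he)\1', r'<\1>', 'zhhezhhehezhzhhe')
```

'zhhezh<he><zh>he'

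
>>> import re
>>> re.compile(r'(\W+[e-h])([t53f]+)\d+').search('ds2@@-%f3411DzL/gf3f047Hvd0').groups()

The pattern matches one or more of a non-word character, then a character in [e-h] (captured); then one or more of one of [t53f] (captured); then one or more of a digit.
Unlike `match`, `search` isn't anchored — it looks for the pattern anywhere in the string.
The match spans [3:12] → '@@-%f3411'.
Captured: group 1 = '@@-%f', group 2 = '3'.

('@@-%f', '3')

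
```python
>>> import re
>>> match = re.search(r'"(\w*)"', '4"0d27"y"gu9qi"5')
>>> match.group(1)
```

The match spans [1:7] → '"0d27"'.
Captured: group 1 = '0d27'.

'0d27'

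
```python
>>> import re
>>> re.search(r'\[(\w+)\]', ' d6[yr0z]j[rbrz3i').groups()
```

`re.search` scans for the first position where the pattern succeeds.
The match spans [3:9] → '[yr0z]'.
Captured: group 1 = 'yr0z'.

('yr0z',)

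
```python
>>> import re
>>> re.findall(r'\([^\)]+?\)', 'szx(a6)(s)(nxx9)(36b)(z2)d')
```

Matches: at [3:7] → '(a6)'; at [7:10] → '(s)'; at [10:16] → '(nxx9)'; at [16:21] → '(36b)'; at [21:25] → '(z2)'.
With no groups in the pattern, `findall` gives back each whole match — 5 here.

['(a6)', '(s)', '(nxx9)', '(36b)', '(z2)']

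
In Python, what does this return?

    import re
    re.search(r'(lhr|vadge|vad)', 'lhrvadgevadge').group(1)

'lhr'

The match spans [0:3] → 'lhr'.
Captured: group 1 = 'lhr'.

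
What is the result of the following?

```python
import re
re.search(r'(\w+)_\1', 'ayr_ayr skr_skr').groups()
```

('ayr',)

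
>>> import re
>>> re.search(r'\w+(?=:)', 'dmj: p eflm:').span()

(0, 3)

Because the assertion is zero-width, the text it checks is not consumed and won't appear in the result.
The match spans [0:3] → 'dmj'.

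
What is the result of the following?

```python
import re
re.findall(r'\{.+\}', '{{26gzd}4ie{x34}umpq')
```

['{{26gzd}4ie{x34}']

Walking the string: at [0:16] → '{{26gzd}4ie{x34}'.
`findall` yields the raw match text (1 of them) because the pattern has no groups.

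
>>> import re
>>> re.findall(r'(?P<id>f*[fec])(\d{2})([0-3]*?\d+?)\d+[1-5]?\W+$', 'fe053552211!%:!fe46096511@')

[('fe', '46', '0')]

This matches zero or more of a literal 'f', then one of [fec] (captured as 'id'); then exactly 2 of a digit (captured); then zero or more of a character in [0-3] (lazy), then one or more of a digit (lazy) (captured); then one or more of a digit, then optionally a character in [1-5]; then one or more of a non-word character; then anchored at the end.
With the lazy modifier that quantifier settles for the fewest repetitions that let the rest of the pattern succeed (the atoms after it are unaffected and can still be greedy).
Walking the string: at [15:26] match 'fe46096511@', groups = ('fe', '46', '0').
With 3 capturing groups, `findall` returns a 3-tuple per match.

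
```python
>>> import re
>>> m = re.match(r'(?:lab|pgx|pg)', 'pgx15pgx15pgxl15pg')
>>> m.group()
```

With `match`, the pattern is implicitly anchored at the beginning.
The match spans [0:3] → 'pgx'.

'pgx'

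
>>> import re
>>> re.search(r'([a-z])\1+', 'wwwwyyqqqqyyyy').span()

After group 1 captures some text, `\1` only succeeds where that same text appears again.
`search` walks the string left to right and returns the first match it finds.
The match spans [0:4] → 'wwww'.
Captured: group 1 = 'w'.

(0, 4)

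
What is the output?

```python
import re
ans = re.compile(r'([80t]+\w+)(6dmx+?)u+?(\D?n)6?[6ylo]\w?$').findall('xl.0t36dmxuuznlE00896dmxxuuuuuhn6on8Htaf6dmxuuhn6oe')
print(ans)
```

Pattern: one or more of one of [80t], then one or more of a word character (captured); then the literal '6dm', then one or more of the literal 'x' (lazy) (captured); then one or more of a literal 'u' (lazy); then optionally a non-digit, then the literal 'n' (captured); then optionally the literal '6', then one of [6ylo], then optionally a word character; then anchored at the end.
Scanning left to right: at [3:51] match '0t36dmxuuznlE00896dmxxuuuuuhn6on8Htaf6dmxuuhn6oe', groups = ('0t36dmxuuznlE00896dmxxuuuuuhn6on8Htaf', '6dmx', 'hn').
3 groups means the one result is a tuple of 3 captured strings — 1 here.

[('0t36dmxuuznlE00896dmxxuuuuuhn6on8Htaf', '6dmx', 'hn')]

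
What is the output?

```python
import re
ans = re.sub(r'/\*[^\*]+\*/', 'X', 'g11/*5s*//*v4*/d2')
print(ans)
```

Every occurrence is swapped for 'X'.

g11XXd2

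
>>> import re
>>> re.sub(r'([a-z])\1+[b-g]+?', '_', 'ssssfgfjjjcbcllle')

The backreference `\1` re-matches whatever the first group consumed, character for character.
Matches: at [0:5] → 'ssssf'; at [7:11] → 'jjjc'; at [13:17] → 'llle'.
`sub` substitutes '_' at each match site.

'_gf_bc_'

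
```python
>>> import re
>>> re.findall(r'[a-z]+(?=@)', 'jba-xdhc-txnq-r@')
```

Because the assertion is zero-width, the text it checks is not consumed and won't appear in the result.
`findall` yields the raw match text (1 of them) because the pattern has no groups.

['r']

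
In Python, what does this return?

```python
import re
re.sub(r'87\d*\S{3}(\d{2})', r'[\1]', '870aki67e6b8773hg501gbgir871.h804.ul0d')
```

'[67]e6b[01]gbgir[04].ul0d'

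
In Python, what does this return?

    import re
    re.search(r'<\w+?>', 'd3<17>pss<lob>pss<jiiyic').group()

'<17>'

`re.search` scans for the first position where the pattern succeeds.
The match spans [2:6] → '<17>'.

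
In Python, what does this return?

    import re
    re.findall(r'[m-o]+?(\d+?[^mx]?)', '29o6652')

['66']

Pattern: one or more of a character in [m-o] (lazy); then one or more of a digit (lazy), then optionally any character except [mx] (captured).
With the lazy modifier that quantifier settles for the fewest repetitions that let the rest of the pattern succeed (the atoms after it are unaffected and can still be greedy).
Matches: at [2:5] match 'o66', group 1 = '66'.
One capturing group, so `findall` returns just the captured substring from the one match — 1 in all.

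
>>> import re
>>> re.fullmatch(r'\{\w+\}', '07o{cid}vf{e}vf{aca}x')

`fullmatch` succeeds only if the pattern covers the string from start to end.
Here the pattern can't cover the whole string, so the call returns None.

None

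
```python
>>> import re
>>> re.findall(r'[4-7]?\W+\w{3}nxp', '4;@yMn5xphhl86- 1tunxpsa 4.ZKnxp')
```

['6- 1tunxp']

The pattern matches optionally a character in [4-7]; then one or more of a non-word character, then exactly 3 of a word character, then the literal 'nxp'.
Since nothing is captured, `findall` lists the 1 matched substring directly.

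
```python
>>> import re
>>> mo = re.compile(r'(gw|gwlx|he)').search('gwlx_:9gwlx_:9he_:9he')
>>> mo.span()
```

(0, 2)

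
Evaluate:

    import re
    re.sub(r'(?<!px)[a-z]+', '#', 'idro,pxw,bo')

The negative lookahead/lookbehind blocks any match where the forbidden context is present.
Each match is replaced by '#'.

'#,#,#'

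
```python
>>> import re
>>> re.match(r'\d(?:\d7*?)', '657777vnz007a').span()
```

`re.match` only tries the pattern at the start of the string.
The match spans [0:2] → '65'.

(0, 2)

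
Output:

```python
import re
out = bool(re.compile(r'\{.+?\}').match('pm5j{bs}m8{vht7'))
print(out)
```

False

`re.match` won't scan ahead — the pattern has to work from the very first character.
Here the pattern fails at index 0, so the call returns None, and `bool(None)` is False.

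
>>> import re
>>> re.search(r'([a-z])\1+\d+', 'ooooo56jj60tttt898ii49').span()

(0, 7)

The backreference `\1` re-matches whatever the first group consumed, character for character.
The match spans [0:7] → 'ooooo56'.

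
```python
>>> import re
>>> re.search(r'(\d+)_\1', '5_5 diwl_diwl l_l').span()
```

(0, 3)

`\1` is not a pattern — it's the concrete string captured by group 1, re-applied verbatim.
The match spans [0:3] → '5_5'.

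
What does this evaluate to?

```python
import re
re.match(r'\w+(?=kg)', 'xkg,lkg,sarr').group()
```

'x'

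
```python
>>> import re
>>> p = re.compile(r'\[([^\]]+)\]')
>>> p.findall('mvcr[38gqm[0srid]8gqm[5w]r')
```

One capturing group, so `findall` returns just the captured substring from each match — 2 in all.

['38gqm[0srid', '5w']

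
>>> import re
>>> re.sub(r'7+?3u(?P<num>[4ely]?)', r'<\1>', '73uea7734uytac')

The pattern matches one or more of the literal '7' (lazy), then the literal '3u'; then optionally one of [4ely] (captured as 'num').
Matches: at [0:4] → '73ue'.
Each match is replaced using the text its own group 1 captured.

'<e>a7734uytac'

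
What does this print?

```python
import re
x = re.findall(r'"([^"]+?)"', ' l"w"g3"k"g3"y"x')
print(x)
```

One capturing group, so `findall` returns just the captured substring from each match — 3 in all.

['w', 'k', 'y']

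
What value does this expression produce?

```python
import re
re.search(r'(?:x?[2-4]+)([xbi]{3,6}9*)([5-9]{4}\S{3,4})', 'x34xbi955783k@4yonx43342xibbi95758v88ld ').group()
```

Pattern: optionally the literal 'x', then one or more of a character in [2-4] (non-capturing group); then 3 to 6 of one of [xbi], then zero or more of a literal '9' (captured); then exactly 4 of a character in [5-9], then 3 to 4 of a non-whitespace character (captured).
The match spans [0:15] → 'x34xbi955783k@4'.

'x34xbi955783k@4'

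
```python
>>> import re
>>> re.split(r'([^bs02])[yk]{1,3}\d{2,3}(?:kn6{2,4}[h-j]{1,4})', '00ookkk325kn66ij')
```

Pattern: any character except [bs02] (captured); then 1 to 3 of one of [yk], then 2 to 3 of a digit; then the literal 'kn', then 2 to 4 of a literal '6', then 1 to 4 of a character in [h-j] (non-capturing group).
Matches to split on: at [3:16] → 'okkk325kn66ij'.
The group in the pattern means `split` returns the separators' captures alongside the pieces.

['00o', 'o', '']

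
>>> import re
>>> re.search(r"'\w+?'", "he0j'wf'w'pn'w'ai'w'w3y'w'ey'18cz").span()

(4, 8)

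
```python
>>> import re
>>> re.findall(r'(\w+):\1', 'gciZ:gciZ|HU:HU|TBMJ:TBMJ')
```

`\1` is not a pattern — it's the concrete string captured by group 1, re-applied verbatim.
Scanning left to right: at [0:9] match 'gciZ:gciZ', group 1 = 'gciZ'; at [10:15] match 'HU:HU', group 1 = 'HU'; at [16:25] match 'TBMJ:TBMJ', group 1 = 'TBMJ'.
One capturing group, so `findall` returns just the captured substring from each match — 3 in all.

['gciZ', 'HU', 'TBMJ']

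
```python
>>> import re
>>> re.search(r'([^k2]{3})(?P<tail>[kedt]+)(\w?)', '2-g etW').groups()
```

('-g ', 'et', 'W')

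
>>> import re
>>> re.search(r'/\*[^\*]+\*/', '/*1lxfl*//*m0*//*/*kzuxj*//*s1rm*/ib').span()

(0, 9)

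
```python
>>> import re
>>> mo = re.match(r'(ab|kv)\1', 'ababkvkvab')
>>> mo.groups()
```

('ab',)

The match spans [0:4] → 'abab'.
Captured: group 1 = 'ab'.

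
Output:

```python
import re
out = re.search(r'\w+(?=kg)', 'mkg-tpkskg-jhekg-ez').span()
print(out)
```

(0, 1)

The lookaround is zero-width — it requires the adjacent text to match without consuming it, so the asserted text isn't part of the match.
Unlike `match`, `search` isn't anchored — it looks for the pattern anywhere in the string.
The match spans [0:1] → 'm'.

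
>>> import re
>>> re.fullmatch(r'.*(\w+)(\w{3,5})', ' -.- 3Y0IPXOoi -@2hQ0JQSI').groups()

('J', 'QSI')

Pattern: zero or more of any character; then one or more of a word character (captured); then 3 to 5 of a word character (captured).
`re.fullmatch` is like wrapping the pattern in `^…$` (in single-line mode).
The match spans [0:25] → ' -.- 3Y0IPXOoi -@2hQ0JQSI'.
Captured: group 1 = 'J', group 2 = 'QSI'.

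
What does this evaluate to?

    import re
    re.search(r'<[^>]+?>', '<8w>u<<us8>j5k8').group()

'<8w>'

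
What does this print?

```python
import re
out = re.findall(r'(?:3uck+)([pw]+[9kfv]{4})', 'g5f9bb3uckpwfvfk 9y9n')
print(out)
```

['pwfvfk']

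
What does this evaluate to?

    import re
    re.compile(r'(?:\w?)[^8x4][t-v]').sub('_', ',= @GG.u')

The pattern matches optionally a word character (non-capturing group); then any character except [8x4], then a character in [t-v].
Matches: at [5:8] → 'G.u'.
Each match is replaced by '_'.

',= @G_'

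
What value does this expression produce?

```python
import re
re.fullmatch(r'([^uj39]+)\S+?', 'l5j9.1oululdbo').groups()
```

('l5',)

The match spans [0:14] → 'l5j9.1oululdbo'.
Captured: group 1 = 'l5'.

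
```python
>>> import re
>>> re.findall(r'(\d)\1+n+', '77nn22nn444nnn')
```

A backreference is literal: `\1` must see the identical characters the first group matched.
Matches: at [0:4] match '77nn', group 1 = '7'; at [4:8] match '22nn', group 1 = '2'; at [8:14] match '444nnn', group 1 = '4'.
With a single group, `findall` returns only what that group captured — 3 items.

['7', '2', '4']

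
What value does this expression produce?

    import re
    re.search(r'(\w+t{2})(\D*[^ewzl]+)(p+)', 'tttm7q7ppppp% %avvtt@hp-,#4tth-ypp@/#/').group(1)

The match spans [0:34] → 'tttm7q7ppppp% %avvtt@hp-,#4tth-ypp'.
Captured: group 1 = 'ttt', group 2 = 'm7q7ppppp% %avvtt@hp-,#4tth-yp', group 3 = 'p'.

'ttt'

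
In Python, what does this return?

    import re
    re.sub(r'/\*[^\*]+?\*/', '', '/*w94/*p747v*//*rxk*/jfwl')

'/*w94jfwl'

Matches: at [5:14] → '/*p747v*/'; at [14:21] → '/*rxk*/'.
`sub` substitutes '' at each match site.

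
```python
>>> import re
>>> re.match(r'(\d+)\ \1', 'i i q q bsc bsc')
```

None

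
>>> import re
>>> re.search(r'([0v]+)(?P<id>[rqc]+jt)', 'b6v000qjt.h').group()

'v000qjt'

The pattern matches one or more of one of [0v] (captured); then one or more of one of [rqc], then the literal 'jt' (captured as 'id').
`search` walks the string left to right and returns the first match it finds.
The match spans [2:9] → 'v000qjt'.
Captured: group 1 = 'v000', group 2 = 'qjt'.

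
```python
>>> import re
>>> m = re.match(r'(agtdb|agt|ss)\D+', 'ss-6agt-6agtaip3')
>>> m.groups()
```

('ss',)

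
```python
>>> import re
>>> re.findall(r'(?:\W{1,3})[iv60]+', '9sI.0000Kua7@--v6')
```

The pattern matches 1 to 3 of a non-word character (non-capturing group); then one or more of one of [iv60].
Walking the string: at [3:8] → '.0000'; at [12:17] → '@--v6'.
With no groups in the pattern, `findall` gives back each whole match — 2 here.

['.0000', '@--v6']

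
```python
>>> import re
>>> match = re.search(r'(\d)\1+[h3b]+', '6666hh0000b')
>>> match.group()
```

'6666hh'

`\1` is not a pattern — it's the concrete string captured by group 1, re-applied verbatim.
`re.search` scans for the first position where the pattern succeeds.
The match spans [0:6] → '6666hh'.
Captured: group 1 = '6'.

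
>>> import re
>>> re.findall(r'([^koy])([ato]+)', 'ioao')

This matches any character except [koy] (captured); then one or more of one of [ato] (captured).
Walking the string: at [0:4] match 'ioao', groups = ('i', 'oao').
Multiple groups make `findall` return tuples — one 2-tuple for the one match.

[('i', 'oao')]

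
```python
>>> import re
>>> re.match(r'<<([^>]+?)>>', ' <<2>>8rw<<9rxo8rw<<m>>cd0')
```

None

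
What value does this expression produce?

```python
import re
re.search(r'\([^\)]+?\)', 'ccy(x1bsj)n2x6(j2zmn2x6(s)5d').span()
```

(3, 10)

`search` walks the string left to right and returns the first match it finds.
The match spans [3:10] → '(x1bsj)'.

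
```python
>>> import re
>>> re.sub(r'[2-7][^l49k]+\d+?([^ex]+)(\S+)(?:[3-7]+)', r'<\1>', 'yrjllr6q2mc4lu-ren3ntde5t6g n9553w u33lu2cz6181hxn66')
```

This matches a character in [2-7], then one or more of any character except [l49k], then one or more of a digit (lazy); then one or more of any character except [ex] (captured); then one or more of a non-whitespace character (captured); then one or more of a character in [3-7] (non-capturing group).
Matches: at [6:26] → '6q2mc4lu-ren3ntde5t6'; at [30:52] → '553w u33lu2cz6181hxn66'.
Each match is replaced using the text its own group 1 captured.

'yrjllr<lu-r>g n9<lu2cz6181h>'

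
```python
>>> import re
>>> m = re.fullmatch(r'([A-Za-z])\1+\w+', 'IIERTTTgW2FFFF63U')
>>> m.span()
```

(0, 17)

`re.fullmatch` requires the pattern to consume the entire string.
The match spans [0:17] → 'IIERTTTgW2FFFF63U'.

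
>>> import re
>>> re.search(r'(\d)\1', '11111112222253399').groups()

('1',)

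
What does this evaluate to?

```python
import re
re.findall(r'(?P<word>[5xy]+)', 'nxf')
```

['x']

Because there's exactly one group, `findall` drops the full match and keeps group 1 from the one hit.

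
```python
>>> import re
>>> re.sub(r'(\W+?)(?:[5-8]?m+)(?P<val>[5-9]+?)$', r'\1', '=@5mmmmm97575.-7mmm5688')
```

'=@5mmmmm97575.-'

The pattern matches one or more of a non-word character (lazy) (captured); then optionally a character in [5-8], then one or more of a literal 'm' (non-capturing group); then one or more of a character in [5-9] (lazy) (captured as 'val'); then anchored at the end.
The replacement refers to a captured group, so each match is rewritten using its own captured text.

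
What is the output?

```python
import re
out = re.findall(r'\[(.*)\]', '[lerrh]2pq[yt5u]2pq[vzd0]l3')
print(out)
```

Walking the string: at [0:25] match '[lerrh]2pq[yt5u]2pq[vzd0]', group 1 = 'lerrh]2pq[yt5u]2pq[vzd0'.
Because there's exactly one group, `findall` drops the full match and keeps group 1 from the one hit.

['lerrh]2pq[yt5u]2pq[vzd0']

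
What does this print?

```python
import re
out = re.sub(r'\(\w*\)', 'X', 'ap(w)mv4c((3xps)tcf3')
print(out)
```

Matches: at [2:5] → '(w)'; at [10:16] → '(3xps)'.
Each match is replaced by 'X'.

apXmv4c(Xtcf3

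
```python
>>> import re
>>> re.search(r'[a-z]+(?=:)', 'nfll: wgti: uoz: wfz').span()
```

Because the assertion is zero-width, the text it checks is not consumed and won't appear in the result.
`search` walks the string left to right and returns the first match it finds.
The match spans [0:4] → 'nfll'.

(0, 4)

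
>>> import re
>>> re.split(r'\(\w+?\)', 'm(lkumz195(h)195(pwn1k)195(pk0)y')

Splitting on the pattern gives 4 pieces.

['m(lkumz195', '195', '195', 'y']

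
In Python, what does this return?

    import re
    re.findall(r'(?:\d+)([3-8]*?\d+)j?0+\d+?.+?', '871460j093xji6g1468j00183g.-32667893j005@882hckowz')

['0', '8', '3']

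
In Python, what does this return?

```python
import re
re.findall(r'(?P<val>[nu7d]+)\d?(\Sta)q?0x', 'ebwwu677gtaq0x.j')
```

[('77', 'gta')]

Pattern: one or more of one of [nu7d] (captured as 'val'); then optionally a digit; then a non-whitespace character, then the literal 'ta' (captured); then optionally the literal 'q', then the literal '0x'.
Matches: at [6:14] match '77gtaq0x', groups = ('77', 'gta').
`findall` packs the 2 group values into a tuple for every match.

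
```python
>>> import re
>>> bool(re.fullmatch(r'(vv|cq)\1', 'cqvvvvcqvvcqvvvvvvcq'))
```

`re.fullmatch` requires the pattern to consume the entire string.
Here there's no way to consume every character, so the call returns None, and `bool(None)` is False.

False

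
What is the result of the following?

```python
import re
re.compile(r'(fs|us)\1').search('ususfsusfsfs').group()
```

'usus'

The backreference `\1` re-matches whatever the first group consumed, character for character.
`search` walks the string left to right and returns the first match it finds.
The match spans [0:4] → 'usus'.
Captured: group 1 = 'us'.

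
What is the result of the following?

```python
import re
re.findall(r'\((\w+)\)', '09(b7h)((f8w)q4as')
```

Scanning left to right: at [2:7] match '(b7h)', group 1 = 'b7h'; at [8:13] match '(f8w)', group 1 = 'f8w'.
One capturing group, so `findall` returns just the captured substring from each match — 2 in all.

['b7h', 'f8w']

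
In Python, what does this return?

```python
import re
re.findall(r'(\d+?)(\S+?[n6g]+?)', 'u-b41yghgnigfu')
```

[('4', '1yg')]

A `+?`/`*?`/`{m,n}?` starts at its minimum and grows only as far as needed for what follows to match.
Multiple groups make `findall` return tuples — one 2-tuple for the one match.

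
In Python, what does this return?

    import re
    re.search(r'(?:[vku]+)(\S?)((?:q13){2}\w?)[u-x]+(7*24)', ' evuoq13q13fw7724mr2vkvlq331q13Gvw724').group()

The pattern matches one or more of one of [vku] (non-capturing group); then optionally a non-whitespace character (captured); then the literal 'q13' repeated 2 times, then optionally a word character (captured); then one or more of a character in [u-x]; then zero or more of a literal '7', then the literal '24' (captured).
Unlike `match`, `search` isn't anchored — it looks for the pattern anywhere in the string.
The match spans [2:17] → 'vuoq13q13fw7724'.
Captured: group 1 = 'o', group 2 = 'q13q13f', group 3 = '7724'.

'vuoq13q13fw7724'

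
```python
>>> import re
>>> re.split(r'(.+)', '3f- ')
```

['', '3f- ', '']

This matches one or more of any character (captured).
Matches to split on: at [0:4] → '3f- '.
With a capturing group present, the delimiter's captured portion is kept in the result list.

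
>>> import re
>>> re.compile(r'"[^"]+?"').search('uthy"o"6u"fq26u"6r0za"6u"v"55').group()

'"o"'

The match spans [4:7] → '"o"'.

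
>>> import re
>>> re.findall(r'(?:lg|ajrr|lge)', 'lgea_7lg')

['lg', 'lg']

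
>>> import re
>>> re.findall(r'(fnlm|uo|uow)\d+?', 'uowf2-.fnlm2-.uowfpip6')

['fnlm']

Walking the string: at [7:12] match 'fnlm2', group 1 = 'fnlm'.
`findall` collects group 1 from the one match (1 total).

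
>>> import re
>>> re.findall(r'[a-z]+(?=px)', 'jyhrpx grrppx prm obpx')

['jyhr', 'grrp', 'ob']

The `(?=…)`/`(?<=…)` assertion just peeks at neighbouring text; it doesn't advance the match position.
No capturing groups, so `findall` returns the 3 full match strings.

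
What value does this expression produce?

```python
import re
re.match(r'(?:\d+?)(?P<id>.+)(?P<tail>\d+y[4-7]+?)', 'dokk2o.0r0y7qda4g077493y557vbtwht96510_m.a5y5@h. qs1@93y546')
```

Pattern: one or more of a digit (lazy) (non-capturing group); then one or more of any character (captured as 'id'); then one or more of a digit, then the literal 'y', then one or more of a character in [4-7] (lazy) (captured as 'tail').
With `match`, the pattern is implicitly anchored at the beginning.
Here the string doesn't start with a match, so the call returns None.

None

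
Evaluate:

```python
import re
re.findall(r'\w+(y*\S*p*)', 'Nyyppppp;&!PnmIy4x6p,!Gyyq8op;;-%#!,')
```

[';&!PnmIy4x6p,!Gyyq8op;;-%#!,']

The pattern matches one or more of a word character; then zero or more of a literal 'y', then zero or more of a non-whitespace character, then zero or more of the literal 'p' (captured).
Walking the string: at [0:36] match 'Nyyppppp;&!PnmIy4x6p,!Gyyq8op;;-%#!,', group 1 = ';&!PnmIy4x6p,!Gyyq8op;;-%#!,'.
Because there's exactly one group, `findall` drops the full match and keeps group 1 from the one hit.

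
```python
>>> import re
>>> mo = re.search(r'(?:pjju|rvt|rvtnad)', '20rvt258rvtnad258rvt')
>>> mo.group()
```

`re.search` tries every starting position until one works.
The match spans [2:5] → 'rvt'.

'rvt'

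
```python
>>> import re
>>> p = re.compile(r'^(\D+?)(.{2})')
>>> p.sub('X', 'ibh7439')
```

'X7439'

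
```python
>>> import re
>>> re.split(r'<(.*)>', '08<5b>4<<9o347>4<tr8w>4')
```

['08', '5b>4<<9o347>4<tr8w', '4']

Because the pattern has a capturing group, `split` also inserts each captured text between the pieces.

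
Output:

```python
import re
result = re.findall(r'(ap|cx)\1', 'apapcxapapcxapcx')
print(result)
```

['ap', 'ap']

`\1` is not a pattern — it's the concrete string captured by group 1, re-applied verbatim.
Walking the string: at [0:4] match 'apap', group 1 = 'ap'; at [6:10] match 'apap', group 1 = 'ap'.
With a single group, `findall` returns only what that group captured — 2 items.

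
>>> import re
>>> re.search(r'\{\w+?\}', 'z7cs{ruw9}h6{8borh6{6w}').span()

(4, 10)

The match spans [4:10] → '{ruw9}'.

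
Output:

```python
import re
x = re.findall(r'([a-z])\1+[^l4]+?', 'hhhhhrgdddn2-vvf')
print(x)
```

['h', 'd', 'v']

`\1` has to match the exact text group 1 already captured.
One capturing group, so `findall` returns just the captured substring from each match — 3 in all.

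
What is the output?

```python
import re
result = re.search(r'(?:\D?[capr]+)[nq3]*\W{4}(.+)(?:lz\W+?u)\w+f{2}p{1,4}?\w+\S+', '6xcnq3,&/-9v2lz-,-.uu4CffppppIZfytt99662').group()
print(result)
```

xcnq3,&/-9v2lz-,-.uu4CffppppIZfytt99662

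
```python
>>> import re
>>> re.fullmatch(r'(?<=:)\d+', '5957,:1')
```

None

`re.fullmatch` requires the pattern to consume the entire string.
Here the pattern can't cover the whole string, so the call returns None.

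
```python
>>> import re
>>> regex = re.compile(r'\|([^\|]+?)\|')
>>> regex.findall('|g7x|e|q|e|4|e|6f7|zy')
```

['g7x', 'q', '4', '6f7']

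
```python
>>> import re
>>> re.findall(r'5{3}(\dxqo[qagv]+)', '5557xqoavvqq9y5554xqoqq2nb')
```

['7xqoavvqq', '4xqoqq']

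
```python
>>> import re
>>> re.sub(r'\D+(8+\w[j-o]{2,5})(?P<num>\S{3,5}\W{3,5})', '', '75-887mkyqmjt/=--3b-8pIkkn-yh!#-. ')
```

Pattern: one or more of a non-digit; then one or more of the literal '8', then a word character, then 2 to 5 of a character in [j-o] (captured); then 3 to 5 of a non-whitespace character, then 3 to 5 of a non-word character (captured as 'num').
Matches: at [2:17] → '-887mkyqmjt/=--'.
Each match is replaced by ''.

'753b-8pIkkn-yh!#-. '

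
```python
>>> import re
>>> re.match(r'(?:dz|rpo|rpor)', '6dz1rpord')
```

None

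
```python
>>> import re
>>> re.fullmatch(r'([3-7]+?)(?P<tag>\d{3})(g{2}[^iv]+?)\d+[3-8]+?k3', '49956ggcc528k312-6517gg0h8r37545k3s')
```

None

Pattern: one or more of a character in [3-7] (lazy) (captured); then exactly 3 of a digit (captured as 'tag'); then exactly 2 of the literal 'g', then one or more of any character except [iv] (lazy) (captured); then one or more of a digit; then one or more of a character in [3-8] (lazy), then the literal 'k3'.
For `fullmatch`, every character of the input must be accounted for by the pattern.
Here the string isn't matched end-to-end, so the call returns None.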